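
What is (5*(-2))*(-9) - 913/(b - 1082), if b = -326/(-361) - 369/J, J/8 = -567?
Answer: 17867702142/196684303 ≈ 90.845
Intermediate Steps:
J = -4536 (J = 8*(-567) = -4536)
b = 179105/181944 (b = -326/(-361) - 369/(-4536) = -326*(-1/361) - 369*(-1/4536) = 326/361 + 41/504 = 179105/181944 ≈ 0.98440)
(5*(-2))*(-9) - 913/(b - 1082) = (5*(-2))*(-9) - 913/(179105/181944 - 1082) = -10*(-9) - 913/(-196684303/181944) = 90 - 181944/196684303*(-913) = 90 + 166114872/196684303 = 17867702142/196684303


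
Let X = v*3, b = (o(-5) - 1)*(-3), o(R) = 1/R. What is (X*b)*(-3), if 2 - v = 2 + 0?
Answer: 0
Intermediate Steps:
v = 0 (v = 2 - (2 + 0) = 2 - 1*2 = 2 - 2 = 0)
o(R) = 1/R
b = 18/5 (b = (1/(-5) - 1)*(-3) = (-1/5 - 1)*(-3) = -6/5*(-3) = 18/5 ≈ 3.6000)
X = 0 (X = 0*3 = 0)
(X*b)*(-3) = (0*(18/5))*(-3) = 0*(-3) = 0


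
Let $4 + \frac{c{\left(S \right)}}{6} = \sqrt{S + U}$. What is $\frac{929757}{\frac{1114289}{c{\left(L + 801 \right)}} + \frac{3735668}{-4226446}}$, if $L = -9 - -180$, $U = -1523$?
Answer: $- \frac{15873184026040536326996928}{792145291514693978546455} + \frac{3965620656606997481063586 i \sqrt{551}}{792145291514693978546455} \approx -20.038 + 117.51 i$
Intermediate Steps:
$L = 171$ ($L = -9 + 180 = 171$)
$c{\left(S \right)} = -24 + 6 \sqrt{-1523 + S}$ ($c{\left(S \right)} = -24 + 6 \sqrt{S - 1523} = -24 + 6 \sqrt{-1523 + S}$)
$\frac{929757}{\frac{1114289}{c{\left(L + 801 \right)}} + \frac{3735668}{-4226446}} = \frac{929757}{\frac{1114289}{-24 + 6 \sqrt{-1523 + \left(171 + 801\right)}} + \frac{3735668}{-4226446}} = \frac{929757}{\frac{1114289}{-24 + 6 \sqrt{-1523 + 972}} + 3735668 \left(- \frac{1}{4226446}\right)} = \frac{929757}{\frac{1114289}{-24 + 6 \sqrt{-551}} - \frac{1867834}{2113223}} = \frac{929757}{\frac{1114289}{-24 + 6 i \sqrt{551}} - \frac{1867834}{2113223}} = \frac{929757}{- \frac{1867834}{2113223} + \frac{1114289}{-24 + 6 i \sqrt{551}}}$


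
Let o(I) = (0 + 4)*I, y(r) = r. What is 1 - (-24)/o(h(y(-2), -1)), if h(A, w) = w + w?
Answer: -2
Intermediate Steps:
h(A, w) = 2*w
o(I) = 4*I
1 - (-24)/o(h(y(-2), -1)) = 1 - (-24)/(4*(2*(-1))) = 1 - (-24)/(4*(-2)) = 1 - (-24)/(-8) = 1 - (-24)*(-1)/8 = 1 - 8*3/8 = 1 - 3 = -2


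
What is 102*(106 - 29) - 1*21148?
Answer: -13294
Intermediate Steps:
102*(106 - 29) - 1*21148 = 102*77 - 21148 = 7854 - 21148 = -13294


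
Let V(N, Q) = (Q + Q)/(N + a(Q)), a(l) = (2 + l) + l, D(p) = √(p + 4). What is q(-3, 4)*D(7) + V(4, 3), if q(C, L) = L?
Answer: ½ + 4*√11 ≈ 13.766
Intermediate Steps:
D(p) = √(4 + p)
a(l) = 2 + 2*l
V(N, Q) = 2*Q/(2 + N + 2*Q) (V(N, Q) = (Q + Q)/(N + (2 + 2*Q)) = (2*Q)/(2 + N + 2*Q) = 2*Q/(2 + N + 2*Q))
q(-3, 4)*D(7) + V(4, 3) = 4*√(4 + 7) + 2*3/(2 + 4 + 2*3) = 4*√11 + 2*3/(2 + 4 + 6) = 4*√11 + 2*3/12 = 4*√11 + 2*3*(1/12) = 4*√11 + ½ = ½ + 4*√11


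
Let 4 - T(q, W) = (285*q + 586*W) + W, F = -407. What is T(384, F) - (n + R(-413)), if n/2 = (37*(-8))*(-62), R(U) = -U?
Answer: 92356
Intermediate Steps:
T(q, W) = 4 - 587*W - 285*q (T(q, W) = 4 - ((285*q + 586*W) + W) = 4 - (285*q + 587*W) = 4 + (-587*W - 285*q) = 4 - 587*W - 285*q)
n = 36704 (n = 2*((37*(-8))*(-62)) = 2*(-296*(-62)) = 2*18352 = 36704)
T(384, F) - (n + R(-413)) = (4 - 587*(-407) - 285*384) - (36704 - 1*(-413)) = (4 + 238909 - 109440) - (36704 + 413) = 129473 - 1*37117 = 129473 - 37117 = 92356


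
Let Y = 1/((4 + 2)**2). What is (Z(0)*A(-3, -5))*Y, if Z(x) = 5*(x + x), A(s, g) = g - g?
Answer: 0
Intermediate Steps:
A(s, g) = 0
Z(x) = 10*x (Z(x) = 5*(2*x) = 10*x)
Y = 1/36 (Y = 1/(6**2) = 1/36 ≈ 0.027778)
(Z(0)*A(-3, -5))*Y = ((10*0)*0)*(1/36) = (0*0)*(1/36) = 0*(1/36) = 0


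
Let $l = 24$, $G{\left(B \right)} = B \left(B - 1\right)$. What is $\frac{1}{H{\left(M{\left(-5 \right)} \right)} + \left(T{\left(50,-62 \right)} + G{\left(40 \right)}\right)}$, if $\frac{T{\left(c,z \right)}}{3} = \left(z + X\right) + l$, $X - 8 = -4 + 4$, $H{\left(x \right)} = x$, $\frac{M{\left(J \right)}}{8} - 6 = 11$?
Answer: $\frac{1}{1606} \approx 0.00062266$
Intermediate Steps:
$M{\left(J \right)} = 136$ ($M{\left(J \right)} = 48 + 8 \cdot 11 = 48 + 88 = 136$)
$G{\left(B \right)} = B \left(-1 + B\right)$
$X = 8$ ($X = 8 + \left(-4 + 4\right) = 8 + 0 = 8$)
$T{\left(c,z \right)} = 96 + 3 z$ ($T{\left(c,z \right)} = 3 \left(\left(z + 8\right) + 24\right) = 3 \left(\left(8 + z\right) + 24\right) = 3 \left(32 + z\right) = 96 + 3 z$)
$\frac{1}{H{\left(M{\left(-5 \right)} \right)} + \left(T{\left(50,-62 \right)} + G{\left(40 \right)}\right)} = \frac{1}{136 + \left(\left(96 + 3 \left(-62\right)\right) + 40 \left(-1 + 40\right)\right)} = \frac{1}{136 + \left(\left(96 - 186\right) + 40 \cdot 39\right)} = \frac{1}{136 + \left(-90 + 1560\right)} = \frac{1}{136 + 1470} = \frac{1}{1606}$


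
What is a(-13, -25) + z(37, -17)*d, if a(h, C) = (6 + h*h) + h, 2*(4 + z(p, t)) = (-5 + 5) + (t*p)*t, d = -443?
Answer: -4733131/2 ≈ -2.3666e+6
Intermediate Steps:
z(p, t) = -4 + p*t²/2 (z(p, t) = -4 + ((-5 + 5) + (t*p)*t)/2 = -4 + (0 + (p*t)*t)/2 = -4 + (0 + p*t²)/2 = -4 + (p*t²)/2 = -4 + p*t²/2)
a(h, C) = 6 + h + h² (a(h, C) = (6 + h²) + h = 6 + h + h²)
a(-13, -25) + z(37, -17)*d = (6 - 13 + (-13)²) + (-4 + (½)*37*(-17)²)*(-443) = (6 - 13 + 169) + (-4 + (½)*37*289)*(-443) = 162 + (-4 + 10693/2)*(-443) = 162 + (10685/2)*(-443) = 162 - 4733455/2 = -4733131/2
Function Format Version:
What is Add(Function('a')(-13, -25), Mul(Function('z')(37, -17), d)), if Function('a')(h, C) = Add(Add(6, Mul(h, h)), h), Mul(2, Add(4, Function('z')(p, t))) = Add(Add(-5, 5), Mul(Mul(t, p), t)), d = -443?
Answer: Rational(-4733131, 2) ≈ -2.3666e+6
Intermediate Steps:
Function('z')(p, t) = Add(-4, Mul(Rational(1, 2), p, Pow(t, 2))) (Function('z')(p, t) = Add(-4, Mul(Rational(1, 2), Add(Add(-5, 5), Mul(Mul(t, p), t)))) = Add(-4, Mul(Rational(1, 2), Add(0, Mul(Mul(p, t), t)))) = Add(-4, Mul(Rational(1, 2), Add(0, Mul(p, Pow(t, 2))))) = Add(-4, Mul(Rational(1, 2), Mul(p, Pow(t, 2)))) = Add(-4, Mul(Rational(1, 2), p, Pow(t, 2))))
Function('a')(h, C) = Add(6, h, Pow(h, 2)) (Function('a')(h, C) = Add(Add(6, Pow(h, 2)), h) = Add(6, h, Pow(h, 2)))
Add(Function('a')(-13, -25), Mul(Function('z')(37, -17), d)) = Add(Add(6, -13, Pow(-13, 2)), Mul(Add(-4, Mul(Rational(1, 2), 37, Pow(-17, 2))), -443)) = Add(Add(6, -13, 169), Mul(Add(-4, Mul(Rational(1, 2), 37, 289)), -443)) = Add(162, Mul(Add(-4, Rational(10693, 2)), -443)) = Add(162, Mul(Rational(10685, 2), -443)) = Add(162, Rational(-4733455, 2)) = Rational(-4733131, 2)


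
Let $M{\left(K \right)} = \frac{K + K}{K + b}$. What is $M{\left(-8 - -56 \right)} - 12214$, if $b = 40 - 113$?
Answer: $- \frac{305446}{25} \approx -12218.0$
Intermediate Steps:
$b = -73$ ($b = 40 - 113 = -73$)
$M{\left(K \right)} = \frac{2 K}{-73 + K}$ ($M{\left(K \right)} = \frac{K + K}{K - 73} = \frac{2 K}{-73 + K}$)
$M{\left(-8 - -56 \right)} - 12214 = \frac{2 \left(-8 - -56\right)}{-73 - -48} - 12214 = \frac{2 \left(-8 + 56\right)}{-73 + \left(-8 + 56\right)} - 12214 = 2 \cdot 48 \frac{1}{-73 + 48} - 12214 = 2 \cdot 48 \frac{1}{-25} - 12214 = 2 \cdot 48 \left(- \frac{1}{25}\right) - 12214 = - \frac{96}{25} - 12214 = - \frac{305446}{25}$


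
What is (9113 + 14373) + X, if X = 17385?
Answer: 40871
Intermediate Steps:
(9113 + 14373) + X = (9113 + 14373) + 17385 = 23486 + 17385 = 40871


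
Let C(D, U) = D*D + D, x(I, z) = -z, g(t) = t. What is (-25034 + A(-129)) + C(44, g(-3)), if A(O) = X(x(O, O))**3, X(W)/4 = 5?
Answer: -15054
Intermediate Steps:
X(W) = 20 (X(W) = 4*5 = 20)
C(D, U) = D + D**2 (C(D, U) = D**2 + D = D + D**2)
A(O) = 8000 (A(O) = 20**3 = 8000)
(-25034 + A(-129)) + C(44, g(-3)) = (-25034 + 8000) + 44*(1 + 44) = -17034 + 44*45 = -17034 + 1980 = -15054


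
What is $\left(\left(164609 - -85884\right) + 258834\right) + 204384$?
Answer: $713711$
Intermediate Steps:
$\left(\left(164609 - -85884\right) + 258834\right) + 204384 = \left(\left(164609 + 85884\right) + 258834\right) + 204384 = \left(250493 + 258834\right) + 204384 = 509327 + 204384 = 713711$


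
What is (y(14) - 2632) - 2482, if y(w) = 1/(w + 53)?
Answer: -342637/67 ≈ -5114.0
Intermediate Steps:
y(w) = 1/(53 + w)
(y(14) - 2632) - 2482 = (1/(53 + 14) - 2632) - 2482 = (1/67 - 2632) - 2482 = -176343/67 - 2482 = -342637/67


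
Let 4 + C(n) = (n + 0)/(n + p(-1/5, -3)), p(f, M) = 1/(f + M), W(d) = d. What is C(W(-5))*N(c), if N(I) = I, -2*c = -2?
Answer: -52/17 ≈ -3.0588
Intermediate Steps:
c = 1 (c = -1/2*(-2) = 1)
p(f, M) = 1/(M + f)
C(n) = -4 + n/(-5/16 + n) (C(n) = -4 + (n + 0)/(n + 1/(-3 - 1/5)) = -4 + n/(n + 1/(-3 - 1*1/5)) = -4 + n/(n + 1/(-3 - 1/5)) = -4 + n/(n + 1/(-16/5)) = -4 + n/(n - 5/16) = -4 + n/(-5/16 + n))
C(W(-5))*N(c) = (4*(5 - 12*(-5))/(-5 + 16*(-5)))*1 = (4*(5 + 60)/(-5 - 80))*1 = (4*65/(-85))*1 = (4*(-1/85)*65)*1 = -52/17*1 = -52/17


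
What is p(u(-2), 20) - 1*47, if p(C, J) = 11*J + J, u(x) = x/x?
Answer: 193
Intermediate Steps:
u(x) = 1
p(C, J) = 12*J
p(u(-2), 20) - 1*47 = 12*20 - 1*47 = 240 - 47 = 193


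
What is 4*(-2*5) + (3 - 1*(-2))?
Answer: -35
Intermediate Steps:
4*(-2*5) + (3 - 1*(-2)) = 4*(-10) + (3 + 2) = -40 + 5 = -35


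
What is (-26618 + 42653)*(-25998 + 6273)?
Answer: -316290375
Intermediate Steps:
(-26618 + 42653)*(-25998 + 6273) = 16035*(-19725) = -316290375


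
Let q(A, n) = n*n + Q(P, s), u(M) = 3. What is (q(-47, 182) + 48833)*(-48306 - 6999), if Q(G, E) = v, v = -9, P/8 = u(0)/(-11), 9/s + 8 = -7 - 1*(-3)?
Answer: -4532134140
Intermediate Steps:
s = -¾ (s = 9/(-8 + (-7 - 1*(-3))) = 9/(-8 + (-7 + 3)) = 9/(-8 - 4) = 9/(-12) = 9*(-1/12) = -¾ ≈ -0.75000)
P = -24/11 (P = 8*(3/(-11)) = 8*(3*(-1/11)) = 8*(-3/11) = -24/11 ≈ -2.1818)
Q(G, E) = -9
q(A, n) = -9 + n² (q(A, n) = n*n - 9 = n² - 9 = -9 + n²)
(q(-47, 182) + 48833)*(-48306 - 6999) = ((-9 + 182²) + 48833)*(-48306 - 6999) = ((-9 + 33124) + 48833)*(-55305) = (33115 + 48833)*(-55305) = 81948*(-55305) = -4532134140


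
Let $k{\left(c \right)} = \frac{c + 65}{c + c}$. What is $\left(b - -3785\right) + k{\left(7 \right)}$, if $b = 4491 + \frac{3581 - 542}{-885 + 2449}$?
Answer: $\frac{90683225}{10948} \approx 8283.1$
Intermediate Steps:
$k{\left(c \right)} = \frac{65 + c}{2 c}$
$b = \frac{7026963}{1564}$ ($b = 4491 + \frac{3039}{1564} = \frac{7026963}{1564} \approx 4492.9$)
$\left(b - -3785\right) + k{\left(7 \right)} = \left(\frac{7026963}{1564} - -3785\right) + \frac{65 + 7}{2 \cdot 7} = \left(\frac{7026963}{1564} + \left(-12828 + 16613\right)\right) + \frac{1}{2} \cdot \frac{1}{7} \cdot 72 = \left(\frac{7026963}{1564} + 3785\right) + \frac{36}{7} = \frac{12946703}{1564} + \frac{36}{7} = \frac{90683225}{10948}$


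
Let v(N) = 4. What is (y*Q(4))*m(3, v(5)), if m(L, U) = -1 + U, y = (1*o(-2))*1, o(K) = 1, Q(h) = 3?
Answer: 9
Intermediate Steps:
y = 1 (y = (1*1)*1 = 1*1 = 1)
(y*Q(4))*m(3, v(5)) = (1*3)*(-1 + 4) = 3*3 = 9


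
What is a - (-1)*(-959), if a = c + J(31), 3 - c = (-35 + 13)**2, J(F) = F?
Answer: -1409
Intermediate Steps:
c = -481 (c = 3 - (-35 + 13)**2 = 3 - 1*(-22)**2 = 3 - 1*484 = 3 - 484 = -481)
a = -450 (a = -481 + 31 = -450)
a - (-1)*(-959) = -450 - (-1)*(-959) = -450 - 1*959 = -450 - 959 = -1409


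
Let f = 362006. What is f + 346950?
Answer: 708956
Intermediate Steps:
f + 346950 = 362006 + 346950 = 708956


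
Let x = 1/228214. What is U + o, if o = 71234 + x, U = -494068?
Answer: -96496638475/228214 ≈ -4.2283e+5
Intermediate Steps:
x = 1/228214 ≈ 4.3819e-6
o = 16256596077/228214 (o = 71234 + 1/228214 = 16256596077/228214 ≈ 71234.)
U + o = -494068 + 16256596077/228214 = -96496638475/228214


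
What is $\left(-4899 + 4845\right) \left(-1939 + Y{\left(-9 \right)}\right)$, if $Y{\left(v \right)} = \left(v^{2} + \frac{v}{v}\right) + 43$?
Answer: $97956$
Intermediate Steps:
$Y{\left(v \right)} = 44 + v^{2}$ ($Y{\left(v \right)} = \left(v^{2} + 1\right) + 43 = \left(1 + v^{2}\right) + 43 = 44 + v^{2}$)
$\left(-4899 + 4845\right) \left(-1939 + Y{\left(-9 \right)}\right) = \left(-4899 + 4845\right) \left(-1939 + \left(44 + \left(-9\right)^{2}\right)\right) = - 54 \left(-1939 + \left(44 + 81\right)\right) = - 54 \left(-1939 + 125\right) = \left(-54\right) \left(-1814\right) = 97956$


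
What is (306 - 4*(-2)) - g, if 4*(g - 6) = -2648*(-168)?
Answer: -110908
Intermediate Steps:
g = 111222 (g = 6 + (-2648*(-168))/4 = 6 + (¼)*444864 = 6 + 111216 = 111222)
(306 - 4*(-2)) - g = (306 - 4*(-2)) - 1*111222 = (306 + 8) - 111222 = 314 - 111222 = -110908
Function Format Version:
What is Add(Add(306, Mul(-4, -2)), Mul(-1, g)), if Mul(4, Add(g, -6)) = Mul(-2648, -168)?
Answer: -110908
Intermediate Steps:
g = 111222 (g = Add(6, Mul(Rational(1, 4), Mul(-2648, -168))) = Add(6, Mul(Rational(1, 4), 444864)) = Add(6, 111216) = 111222)
Add(Add(306, Mul(-4, -2)), Mul(-1, g)) = Add(Add(306, Mul(-4, -2)), Mul(-1, 111222)) = Add(Add(306, 8), -111222) = Add(314, -111222) = -110908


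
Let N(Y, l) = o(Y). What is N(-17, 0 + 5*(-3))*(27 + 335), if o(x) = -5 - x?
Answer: 4344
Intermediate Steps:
N(Y, l) = -5 - Y
N(-17, 0 + 5*(-3))*(27 + 335) = (-5 - 1*(-17))*(27 + 335) = (-5 + 17)*362 = 12*362 = 4344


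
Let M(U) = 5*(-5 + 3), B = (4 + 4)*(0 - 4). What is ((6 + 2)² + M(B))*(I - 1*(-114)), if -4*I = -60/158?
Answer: 486729/79 ≈ 6161.1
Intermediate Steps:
B = -32 (B = 8*(-4) = -32)
M(U) = -10 (M(U) = 5*(-2) = -10)
I = 15/158 (I = -(-15)/158 = -¼*(-30/79) = 15/158 ≈ 0.094937)
((6 + 2)² + M(B))*(I - 1*(-114)) = ((6 + 2)² - 10)*(15/158 - 1*(-114)) = (8² - 10)*(15/158 + 114) = (64 - 10)*(18027/158) = 54*(18027/158) = 486729/79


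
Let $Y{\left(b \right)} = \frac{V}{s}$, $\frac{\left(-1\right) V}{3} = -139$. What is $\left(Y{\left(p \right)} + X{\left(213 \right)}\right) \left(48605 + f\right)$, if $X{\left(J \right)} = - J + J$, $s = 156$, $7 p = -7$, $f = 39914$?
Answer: $\frac{12304141}{52} \approx 2.3662 \cdot 10^{5}$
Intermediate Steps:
$p = -1$ ($p = \frac{1}{7} \left(-7\right) = -1$)
$V = 417$ ($V = \left(-3\right) \left(-139\right) = 417$)
$Y{\left(b \right)} = \frac{139}{52}$ ($Y{\left(b \right)} = \frac{417}{156} = 417 \cdot \frac{1}{156} = \frac{139}{52}$)
$X{\left(J \right)} = 0$
$\left(Y{\left(p \right)} + X{\left(213 \right)}\right) \left(48605 + f\right) = \left(\frac{139}{52} + 0\right) \left(48605 + 39914\right) = \frac{139}{52} \cdot 88519 = \frac{12304141}{52}$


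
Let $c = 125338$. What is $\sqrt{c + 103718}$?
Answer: $8 \sqrt{3579} \approx 478.6$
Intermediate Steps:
$\sqrt{c + 103718} = \sqrt{125338 + 103718} = \sqrt{229056} = 8 \sqrt{3579}$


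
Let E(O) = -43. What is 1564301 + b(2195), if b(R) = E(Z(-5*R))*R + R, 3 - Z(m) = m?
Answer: 1472111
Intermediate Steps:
Z(m) = 3 - m
b(R) = -42*R (b(R) = -43*R + R = -42*R)
1564301 + b(2195) = 1564301 - 42*2195 = 1564301 - 92190 = 1472111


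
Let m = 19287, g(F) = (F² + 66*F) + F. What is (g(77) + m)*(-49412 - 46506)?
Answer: -2913509250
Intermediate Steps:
g(F) = F² + 67*F
(g(77) + m)*(-49412 - 46506) = (77*(67 + 77) + 19287)*(-49412 - 46506) = (77*144 + 19287)*(-95918) = (11088 + 19287)*(-95918) = 30375*(-95918) = -2913509250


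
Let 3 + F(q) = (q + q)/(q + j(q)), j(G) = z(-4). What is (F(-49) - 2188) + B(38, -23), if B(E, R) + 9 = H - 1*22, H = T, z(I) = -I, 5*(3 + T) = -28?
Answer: -100279/45 ≈ -2228.4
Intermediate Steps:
T = -43/5 (T = -3 + (⅕)*(-28) = -3 - 28/5 = -43/5 ≈ -8.6000)
j(G) = 4 (j(G) = -1*(-4) = 4)
H = -43/5 ≈ -8.6000
F(q) = -3 + 2*q/(4 + q) (F(q) = -3 + (q + q)/(q + 4) = -3 + (2*q)/(4 + q) = -3 + 2*q/(4 + q))
B(E, R) = -198/5 (B(E, R) = -9 + (-43/5 - 1*22) = -9 + (-43/5 - 22) = -9 - 153/5 = -198/5)
(F(-49) - 2188) + B(38, -23) = ((-12 - 1*(-49))/(4 - 49) - 2188) - 198/5 = ((-12 + 49)/(-45) - 2188) - 198/5 = (-1/45*37 - 2188) - 198/5 = (-37/45 - 2188) - 198/5 = -98497/45 - 198/5 = -100279/45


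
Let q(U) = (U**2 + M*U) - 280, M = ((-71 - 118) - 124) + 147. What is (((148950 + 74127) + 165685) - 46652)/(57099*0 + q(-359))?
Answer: 68422/37639 ≈ 1.8178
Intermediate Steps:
M = -166 (M = (-189 - 124) + 147 = -313 + 147 = -166)
q(U) = -280 + U**2 - 166*U (q(U) = (U**2 - 166*U) - 280 = -280 + U**2 - 166*U)
(((148950 + 74127) + 165685) - 46652)/(57099*0 + q(-359)) = (((148950 + 74127) + 165685) - 46652)/(57099*0 + (-280 + (-359)**2 - 166*(-359))) = ((223077 + 165685) - 46652)/(0 + (-280 + 128881 + 59594)) = (388762 - 46652)/(0 + 188195) = 342110/188195 = 342110*(1/188195) = 68422/37639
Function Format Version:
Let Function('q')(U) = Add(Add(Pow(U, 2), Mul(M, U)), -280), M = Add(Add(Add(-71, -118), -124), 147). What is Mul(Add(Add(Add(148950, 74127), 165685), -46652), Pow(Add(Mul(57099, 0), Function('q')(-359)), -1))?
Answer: Rational(68422, 37639) ≈ 1.8178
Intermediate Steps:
M = -166 (M = Add(Add(-189, -124), 147) = Add(-313, 147) = -166)
Function('q')(U) = Add(-280, Pow(U, 2), Mul(-166, U)) (Function('q')(U) = Add(Add(Pow(U, 2), Mul(-166, U)), -280) = Add(-280, Pow(U, 2), Mul(-166, U)))
Mul(Add(Add(Add(148950, 74127), 165685), -46652), Pow(Add(Mul(57099, 0), Function('q')(-359)), -1)) = Mul(Add(Add(Add(148950, 74127), 165685), -46652), Pow(Add(Mul(57099, 0), Add(-280, Pow(-359, 2), Mul(-166, -359))), -1)) = Mul(Add(Add(223077, 165685), -46652), Pow(Add(0, Add(-280, 128881, 59594)), -1)) = Mul(Add(388762, -46652), Pow(Add(0, 188195), -1)) = Mul(342110, Pow(188195, -1)) = Mul(342110, Rational(1, 188195)) = Rational(68422, 37639)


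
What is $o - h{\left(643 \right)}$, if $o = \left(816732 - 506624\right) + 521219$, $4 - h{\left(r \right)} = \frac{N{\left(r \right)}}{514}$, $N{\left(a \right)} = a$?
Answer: $\frac{427300665}{514} \approx 8.3132 \cdot 10^{5}$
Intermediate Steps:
$h{\left(r \right)} = 4 - \frac{r}{514}$
$o = 831327$ ($o = 310108 + 521219 = 831327$)
$o - h{\left(643 \right)} = 831327 - \left(4 - \frac{643}{514}\right) = 831327 - \frac{1413}{514} = \frac{427300665}{514}$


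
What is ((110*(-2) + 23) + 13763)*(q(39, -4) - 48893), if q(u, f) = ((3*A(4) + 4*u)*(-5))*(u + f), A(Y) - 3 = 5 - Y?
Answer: -1062122838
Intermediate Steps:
A(Y) = 8 - Y (A(Y) = 3 + (5 - Y) = 8 - Y)
q(u, f) = (-60 - 20*u)*(f + u) (q(u, f) = ((3*(8 - 1*4) + 4*u)*(-5))*(u + f) = ((3*(8 - 4) + 4*u)*(-5))*(f + u) = ((3*4 + 4*u)*(-5))*(f + u) = ((12 + 4*u)*(-5))*(f + u) = (-60 - 20*u)*(f + u))
((110*(-2) + 23) + 13763)*(q(39, -4) - 48893) = ((110*(-2) + 23) + 13763)*((-60*(-4) - 60*39 - 20*39² - 20*(-4)*39) - 48893) = ((-220 + 23) + 13763)*((240 - 2340 - 20*1521 + 3120) - 48893) = (-197 + 13763)*((240 - 2340 - 30420 + 3120) - 48893) = 13566*(-29400 - 48893) = 13566*(-78293) = -1062122838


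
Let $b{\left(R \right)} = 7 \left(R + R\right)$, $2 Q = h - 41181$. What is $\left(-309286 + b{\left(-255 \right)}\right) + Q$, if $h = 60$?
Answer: $- \frac{666833}{2} \approx -3.3342 \cdot 10^{5}$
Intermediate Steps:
$Q = - \frac{41121}{2}$ ($Q = \frac{60 - 41181}{2} = \frac{1}{2} \left(-41121\right) = - \frac{41121}{2} \approx -20561.0$)
$b{\left(R \right)} = 14 R$ ($b{\left(R \right)} = 7 \cdot 2 R = 14 R$)
$\left(-309286 + b{\left(-255 \right)}\right) + Q = \left(-309286 + 14 \left(-255\right)\right) - \frac{41121}{2} = \left(-309286 - 3570\right) - \frac{41121}{2} = -312856 - \frac{41121}{2} = - \frac{666833}{2}$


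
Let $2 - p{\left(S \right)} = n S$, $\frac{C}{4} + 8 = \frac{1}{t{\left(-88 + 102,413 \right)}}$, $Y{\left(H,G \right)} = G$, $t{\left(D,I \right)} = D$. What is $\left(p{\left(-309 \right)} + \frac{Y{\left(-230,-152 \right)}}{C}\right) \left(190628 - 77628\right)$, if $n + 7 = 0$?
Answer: $- \frac{27045307000}{111} \approx -2.4365 \cdot 10^{8}$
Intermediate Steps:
$n = -7$ ($n = -7 + 0 = -7$)
$C = - \frac{222}{7}$ ($C = -32 + \frac{4}{-88 + 102} = -32 + \frac{4}{14} = -32 + 4 \cdot \frac{1}{14} = -32 + \frac{2}{7} = - \frac{222}{7} \approx -31.714$)
$p{\left(S \right)} = 2 + 7 S$ ($p{\left(S \right)} = 2 - - 7 S = 2 + 7 S$)
$\left(p{\left(-309 \right)} + \frac{Y{\left(-230,-152 \right)}}{C}\right) \left(190628 - 77628\right) = \left(\left(2 + 7 \left(-309\right)\right) - \frac{152}{- \frac{222}{7}}\right) \left(190628 - 77628\right) = \left(\left(2 - 2163\right) - - \frac{532}{111}\right) 113000 = \left(-2161 + \frac{532}{111}\right) 113000 = \left(- \frac{239339}{111}\right) 113000 = - \frac{27045307000}{111}$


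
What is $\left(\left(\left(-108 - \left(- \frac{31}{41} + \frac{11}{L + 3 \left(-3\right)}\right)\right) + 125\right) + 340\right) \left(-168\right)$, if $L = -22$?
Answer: $- \frac{76466712}{1271} \approx -60163.0$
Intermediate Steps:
$\left(\left(\left(-108 - \left(- \frac{31}{41} + \frac{11}{L + 3 \left(-3\right)}\right)\right) + 125\right) + 340\right) \left(-168\right) = \left(\left(\left(-108 - \left(- \frac{31}{41} + \frac{11}{-22 + 3 \left(-3\right)}\right)\right) + 125\right) + 340\right) \left(-168\right) = \left(\left(\left(-108 - \left(- \frac{31}{41} + \frac{11}{-22 - 9}\right)\right) + 125\right) + 340\right) \left(-168\right) = \left(\left(\left(-108 + \left(- \frac{11}{-31} + \frac{31}{41}\right)\right) + 125\right) + 340\right) \left(-168\right) = \left(\left(\left(-108 + \left(\left(-11\right) \left(- \frac{1}{31}\right) + \frac{31}{41}\right)\right) + 125\right) + 340\right) \left(-168\right) = \left(\left(\left(-108 + \left(\frac{11}{31} + \frac{31}{41}\right)\right) + 125\right) + 340\right) \left(-168\right) = \left(\left(\left(-108 + \frac{1412}{1271}\right) + 125\right) + 340\right) \left(-168\right) = \left(\left(- \frac{135856}{1271} + 125\right) + 340\right) \left(-168\right) = \left(\frac{23019}{1271} + 340\right) \left(-168\right) = \frac{455159}{1271} \left(-168\right) = - \frac{76466712}{1271}$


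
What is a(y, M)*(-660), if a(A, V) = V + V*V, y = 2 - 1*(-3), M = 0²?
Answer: 0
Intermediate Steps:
M = 0
y = 5 (y = 2 + 3 = 5)
a(A, V) = V + V²
a(y, M)*(-660) = (0*(1 + 0))*(-660) = (0*1)*(-660) = 0*(-660) = 0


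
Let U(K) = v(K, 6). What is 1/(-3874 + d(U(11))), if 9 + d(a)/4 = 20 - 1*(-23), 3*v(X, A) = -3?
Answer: -1/3738 ≈ -0.00026752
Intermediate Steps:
v(X, A) = -1 (v(X, A) = (1/3)*(-3) = -1)
U(K) = -1
d(a) = 136 (d(a) = -36 + 4*(20 - 1*(-23)) = -36 + 4*(20 + 23) = -36 + 4*43 = -36 + 172 = 136)
1/(-3874 + d(U(11))) = 1/(-3874 + 136) = 1/(-3738) = -1/3738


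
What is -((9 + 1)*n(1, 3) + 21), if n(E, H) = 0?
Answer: -21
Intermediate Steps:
-((9 + 1)*n(1, 3) + 21) = -((9 + 1)*0 + 21) = -(10*0 + 21) = -(0 + 21) = -1*21 = -21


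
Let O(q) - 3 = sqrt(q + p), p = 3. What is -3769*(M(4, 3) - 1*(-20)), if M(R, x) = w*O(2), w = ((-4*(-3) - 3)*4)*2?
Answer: -889484 - 271368*sqrt(5) ≈ -1.4963e+6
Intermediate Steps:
O(q) = 3 + sqrt(3 + q) (O(q) = 3 + sqrt(q + 3) = 3 + sqrt(3 + q))
w = 72 (w = ((12 - 3)*4)*2 = (9*4)*2 = 36*2 = 72)
M(R, x) = 216 + 72*sqrt(5) (M(R, x) = 72*(3 + sqrt(3 + 2)) = 72*(3 + sqrt(5)) = 216 + 72*sqrt(5))
-3769*(M(4, 3) - 1*(-20)) = -3769*((216 + 72*sqrt(5)) - 1*(-20)) = -3769*((216 + 72*sqrt(5)) + 20) = -3769*(236 + 72*sqrt(5)) = -889484 - 271368*sqrt(5)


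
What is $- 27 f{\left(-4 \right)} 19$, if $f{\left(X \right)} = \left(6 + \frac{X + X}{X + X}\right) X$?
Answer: $14364$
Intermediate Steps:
$f{\left(X \right)} = 7 X$ ($f{\left(X \right)} = \left(6 + \frac{2 X}{2 X}\right) X = \left(6 + 2 X \frac{1}{2 X}\right) X = \left(6 + 1\right) X = 7 X$)
$- 27 f{\left(-4 \right)} 19 = - 27 \cdot 7 \left(-4\right) 19 = \left(-27\right) \left(-28\right) 19 = 756 \cdot 19 = 14364$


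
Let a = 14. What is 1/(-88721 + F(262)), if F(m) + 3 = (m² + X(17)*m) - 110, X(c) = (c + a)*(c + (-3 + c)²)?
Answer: 1/1709796 ≈ 5.8487e-7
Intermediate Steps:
X(c) = (14 + c)*(c + (-3 + c)²) (X(c) = (c + 14)*(c + (-3 + c)²) = (14 + c)*(c + (-3 + c)²))
F(m) = -113 + m² + 6603*m (F(m) = -3 + ((m² + (126 + 17³ - 61*17 + 9*17²)*m) - 110) = -3 + ((m² + (126 + 4913 - 1037 + 9*289)*m) - 110) = -3 + ((m² + (126 + 4913 - 1037 + 2601)*m) - 110) = -3 + ((m² + 6603*m) - 110) = -3 + (-110 + m² + 6603*m) = -113 + m² + 6603*m)
1/(-88721 + F(262)) = 1/(-88721 + (-113 + 262² + 6603*262)) = 1/(-88721 + (-113 + 68644 + 1729986)) = 1/(-88721 + 1798517) = 1/1709796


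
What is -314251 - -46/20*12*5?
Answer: -314113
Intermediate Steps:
-314251 - -46/20*12*5 = -314251 - -46*1/20*12*5 = -314251 - (-23/10*12)*5 = -314251 - (-138)*5/5 = -314251 - 1*(-138) = -314251 + 138 = -314113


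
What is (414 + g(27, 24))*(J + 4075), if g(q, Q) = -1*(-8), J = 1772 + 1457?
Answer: 3082288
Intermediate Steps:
J = 3229
g(q, Q) = 8
(414 + g(27, 24))*(J + 4075) = (414 + 8)*(3229 + 4075) = 422*7304 = 3082288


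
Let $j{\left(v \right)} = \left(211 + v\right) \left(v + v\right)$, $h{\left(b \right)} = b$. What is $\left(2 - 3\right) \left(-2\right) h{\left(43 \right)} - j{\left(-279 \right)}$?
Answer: $-37858$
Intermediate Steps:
$j{\left(v \right)} = 2 v \left(211 + v\right)$ ($j{\left(v \right)} = \left(211 + v\right) 2 v = 2 v \left(211 + v\right)$)
$\left(2 - 3\right) \left(-2\right) h{\left(43 \right)} - j{\left(-279 \right)} = \left(2 - 3\right) \left(-2\right) 43 - 2 \left(-279\right) \left(211 - 279\right) = \left(-1\right) \left(-2\right) 43 - 2 \left(-279\right) \left(-68\right) = 2 \cdot 43 - 37944 = 86 - 37944 = -37858$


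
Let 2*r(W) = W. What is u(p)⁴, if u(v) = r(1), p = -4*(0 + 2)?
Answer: 1/16 ≈ 0.062500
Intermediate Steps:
p = -8 (p = -4*2 = -8)
r(W) = W/2
u(v) = ½ (u(v) = (½)*1 = ½)
u(p)⁴ = (½)⁴ = 1/16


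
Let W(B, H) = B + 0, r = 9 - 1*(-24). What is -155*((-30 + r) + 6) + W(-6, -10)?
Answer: -1401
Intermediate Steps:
r = 33 (r = 9 + 24 = 33)
W(B, H) = B
-155*((-30 + r) + 6) + W(-6, -10) = -155*((-30 + 33) + 6) - 6 = -155*(3 + 6) - 6 = -155*9 - 6 = -1395 - 6 = -1401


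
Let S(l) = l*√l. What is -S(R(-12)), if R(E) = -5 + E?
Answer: 17*I*√17 ≈ 70.093*I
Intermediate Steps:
S(l) = l^(3/2)
-S(R(-12)) = -(-5 - 12)^(3/2) = -(-17)^(3/2) = -(-17)*I*√17 = 17*I*√17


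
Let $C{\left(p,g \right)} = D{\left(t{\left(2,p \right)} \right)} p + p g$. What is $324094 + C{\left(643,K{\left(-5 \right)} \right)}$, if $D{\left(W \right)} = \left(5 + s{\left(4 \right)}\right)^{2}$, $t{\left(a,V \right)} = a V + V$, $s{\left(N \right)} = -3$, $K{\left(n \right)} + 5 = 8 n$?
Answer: $297731$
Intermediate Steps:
$K{\left(n \right)} = -5 + 8 n$
$t{\left(a,V \right)} = V + V a$ ($t{\left(a,V \right)} = V a + V = V + V a$)
$D{\left(W \right)} = 4$ ($D{\left(W \right)} = \left(5 - 3\right)^{2} = 2^{2} = 4$)
$C{\left(p,g \right)} = 4 p + g p$ ($C{\left(p,g \right)} = 4 p + p g = 4 p + g p$)
$324094 + C{\left(643,K{\left(-5 \right)} \right)} = 324094 + 643 \left(4 + \left(-5 + 8 \left(-5\right)\right)\right) = 324094 + 643 \left(4 - 45\right) = 324094 + 643 \left(-41\right) = 324094 - 26363 = 297731$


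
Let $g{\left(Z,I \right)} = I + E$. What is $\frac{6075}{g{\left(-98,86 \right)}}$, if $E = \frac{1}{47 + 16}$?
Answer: $\frac{382725}{5419} \approx 70.626$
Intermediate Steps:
$E = \frac{1}{63} \approx 0.015873$
$g{\left(Z,I \right)} = \frac{1}{63} + I$ ($g{\left(Z,I \right)} = I + \frac{1}{63} = \frac{1}{63} + I$)
$\frac{6075}{g{\left(-98,86 \right)}} = \frac{6075}{\frac{1}{63} + 86} = \frac{6075}{\frac{5419}{63}} = 6075 \cdot \frac{63}{5419} = \frac{382725}{5419}$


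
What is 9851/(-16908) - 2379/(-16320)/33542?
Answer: -449370897109/771294264960 ≈ -0.58262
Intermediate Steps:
9851/(-16908) - 2379/(-16320)/33542 = 9851*(-1/16908) - 2379*(-1/16320)*(1/33542) = -9851/16908 + (793/5440)*(1/33542) = -9851/16908 + 793/182468480 = -449370897109/771294264960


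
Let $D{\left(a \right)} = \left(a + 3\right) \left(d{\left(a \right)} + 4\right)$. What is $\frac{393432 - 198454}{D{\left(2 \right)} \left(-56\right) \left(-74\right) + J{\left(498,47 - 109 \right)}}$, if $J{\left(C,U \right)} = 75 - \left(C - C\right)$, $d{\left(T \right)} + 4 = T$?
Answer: $\frac{10262}{2185} \approx 4.6966$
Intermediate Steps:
$d{\left(T \right)} = -4 + T$
$D{\left(a \right)} = a \left(3 + a\right)$ ($D{\left(a \right)} = \left(a + 3\right) \left(\left(-4 + a\right) + 4\right) = \left(3 + a\right) a = a \left(3 + a\right)$)
$J{\left(C,U \right)} = 75$ ($J{\left(C,U \right)} = 75 - 0 = 75 + 0 = 75$)
$\frac{393432 - 198454}{D{\left(2 \right)} \left(-56\right) \left(-74\right) + J{\left(498,47 - 109 \right)}} = \frac{393432 - 198454}{2 \left(3 + 2\right) \left(-56\right) \left(-74\right) + 75} = \frac{194978}{2 \cdot 5 \left(-56\right) \left(-74\right) + 75} = \frac{194978}{10 \left(-56\right) \left(-74\right) + 75} = \frac{194978}{\left(-560\right) \left(-74\right) + 75} = \frac{194978}{41440 + 75} = \frac{194978}{41515} = 194978 \cdot \frac{1}{41515} = \frac{10262}{2185}$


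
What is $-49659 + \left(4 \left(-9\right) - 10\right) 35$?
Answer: $-51269$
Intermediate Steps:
$-49659 + \left(4 \left(-9\right) - 10\right) 35 = -49659 + \left(-36 - 10\right) 35 = -49659 - 1610 = -51269$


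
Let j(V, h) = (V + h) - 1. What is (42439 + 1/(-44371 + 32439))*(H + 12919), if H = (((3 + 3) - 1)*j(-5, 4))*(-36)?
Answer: 6724248530013/11932 ≈ 5.6355e+8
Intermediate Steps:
j(V, h) = -1 + V + h
H = 360 (H = (((3 + 3) - 1)*(-1 - 5 + 4))*(-36) = ((6 - 1)*(-2))*(-36) = (5*(-2))*(-36) = -10*(-36) = 360)
(42439 + 1/(-44371 + 32439))*(H + 12919) = (42439 + 1/(-44371 + 32439))*(360 + 12919) = (42439 + 1/(-11932))*13279 = (42439 - 1/11932)*13279 = (506382147/11932)*13279 = 6724248530013/11932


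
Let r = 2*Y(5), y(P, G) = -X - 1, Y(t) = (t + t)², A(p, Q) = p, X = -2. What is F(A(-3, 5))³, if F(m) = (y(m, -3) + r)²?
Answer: 65944160601201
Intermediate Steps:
Y(t) = 4*t² (Y(t) = (2*t)² = 4*t²)
y(P, G) = 1 (y(P, G) = -1*(-2) - 1 = 2 - 1 = 1)
r = 200 (r = 2*(4*5²) = 2*(4*25) = 2*100 = 200)
F(m) = 40401 (F(m) = (1 + 200)² = 201² = 40401)
F(A(-3, 5))³ = 40401³ = 65944160601201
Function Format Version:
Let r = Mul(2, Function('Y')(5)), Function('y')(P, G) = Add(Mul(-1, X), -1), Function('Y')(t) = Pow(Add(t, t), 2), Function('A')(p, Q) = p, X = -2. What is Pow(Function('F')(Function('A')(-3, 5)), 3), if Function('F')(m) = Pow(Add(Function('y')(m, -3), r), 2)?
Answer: 65944160601201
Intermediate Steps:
Function('Y')(t) = Mul(4, Pow(t, 2)) (Function('Y')(t) = Pow(Mul(2, t), 2) = Mul(4, Pow(t, 2)))
Function('y')(P, G) = 1 (Function('y')(P, G) = Add(Mul(-1, -2), -1) = Add(2, -1) = 1)
r = 200 (r = Mul(2, Mul(4, Pow(5, 2))) = Mul(2, Mul(4, 25)) = Mul(2, 100) = 200)
Function('F')(m) = 40401 (Function('F')(m) = Pow(Add(1, 200), 2) = Pow(201, 2) = 40401)
Pow(Function('F')(Function('A')(-3, 5)), 3) = Pow(40401, 3) = 65944160601201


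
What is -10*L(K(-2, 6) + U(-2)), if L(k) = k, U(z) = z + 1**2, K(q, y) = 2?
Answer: -10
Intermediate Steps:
U(z) = 1 + z (U(z) = z + 1 = 1 + z)
-10*L(K(-2, 6) + U(-2)) = -10*(2 + (1 - 2)) = -10*(2 - 1) = -10*1 = -10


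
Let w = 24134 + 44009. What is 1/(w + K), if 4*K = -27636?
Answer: 1/61234 ≈ 1.6331e-5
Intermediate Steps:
K = -6909 (K = (¼)*(-27636) = -6909)
w = 68143
1/(w + K) = 1/(68143 - 6909) = 1/61234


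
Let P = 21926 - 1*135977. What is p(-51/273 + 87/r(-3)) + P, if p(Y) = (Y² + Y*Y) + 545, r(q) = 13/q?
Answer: -933142514/8281 ≈ -1.1268e+5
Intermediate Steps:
P = -114051 (P = 21926 - 135977 = -114051)
p(Y) = 545 + 2*Y² (p(Y) = (Y² + Y²) + 545 = 2*Y² + 545 = 545 + 2*Y²)
p(-51/273 + 87/r(-3)) + P = (545 + 2*(-51/273 + 87/((13/(-3))))²) - 114051 = (545 + 2*(-51*1/273 + 87/((13*(-⅓))))²) - 114051 = (545 + 2*(-17/91 + 87/(-13/3))²) - 114051 = (545 + 2*(-17/91 + 87*(-3/13))²) - 114051 = (545 + 2*(-17/91 - 261/13)²) - 114051 = (545 + 2*(-1844/91)²) - 114051 = (545 + 2*(3400336/8281)) - 114051 = (545 + 6800672/8281) - 114051 = 11313817/8281 - 114051 = -933142514/8281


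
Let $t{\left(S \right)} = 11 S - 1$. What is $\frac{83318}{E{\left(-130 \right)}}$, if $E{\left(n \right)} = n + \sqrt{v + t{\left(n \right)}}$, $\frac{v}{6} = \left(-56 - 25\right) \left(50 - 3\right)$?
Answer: $- \frac{10831340}{41173} - \frac{249954 i \sqrt{2697}}{41173} \approx -263.07 - 315.27 i$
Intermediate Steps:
$t{\left(S \right)} = -1 + 11 S$
$v = -22842$ ($v = 6 \left(-56 - 25\right) \left(50 - 3\right) = 6 \left(\left(-81\right) 47\right) = 6 \left(-3807\right) = -22842$)
$E{\left(n \right)} = n + \sqrt{-22843 + 11 n}$ ($E{\left(n \right)} = n + \sqrt{-22842 + \left(-1 + 11 n\right)} = n + \sqrt{-22843 + 11 n}$)
$\frac{83318}{E{\left(-130 \right)}} = \frac{83318}{-130 + \sqrt{-22843 + 11 \left(-130\right)}} = \frac{83318}{-130 + \sqrt{-22843 - 1430}} = \frac{83318}{-130 + \sqrt{-24273}} = \frac{83318}{-130 + 3 i \sqrt{2697}}$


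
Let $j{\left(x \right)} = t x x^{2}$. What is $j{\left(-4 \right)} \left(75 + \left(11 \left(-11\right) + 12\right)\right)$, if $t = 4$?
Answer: $8704$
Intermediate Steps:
$j{\left(x \right)} = 4 x^{3}$ ($j{\left(x \right)} = 4 x x^{2} = 4 x^{3}$)
$j{\left(-4 \right)} \left(75 + \left(11 \left(-11\right) + 12\right)\right) = 4 \left(-4\right)^{3} \left(75 + \left(11 \left(-11\right) + 12\right)\right) = 4 \left(-64\right) \left(75 + \left(-121 + 12\right)\right) = - 256 \left(75 - 109\right) = \left(-256\right) \left(-34\right) = 8704$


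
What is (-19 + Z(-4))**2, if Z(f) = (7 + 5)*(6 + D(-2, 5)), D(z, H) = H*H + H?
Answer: 170569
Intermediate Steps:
D(z, H) = H + H**2 (D(z, H) = H**2 + H = H + H**2)
Z(f) = 432 (Z(f) = (7 + 5)*(6 + 5*(1 + 5)) = 12*(6 + 5*6) = 12*(6 + 30) = 12*36 = 432)
(-19 + Z(-4))**2 = (-19 + 432)**2 = 413**2 = 170569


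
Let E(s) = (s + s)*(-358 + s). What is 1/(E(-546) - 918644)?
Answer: 1/68524 ≈ 1.4593e-5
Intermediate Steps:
E(s) = 2*s*(-358 + s) (E(s) = (2*s)*(-358 + s) = 2*s*(-358 + s))
1/(E(-546) - 918644) = 1/(2*(-546)*(-358 - 546) - 918644) = 1/(2*(-546)*(-904) - 918644) = 1/(987168 - 918644) = 1/68524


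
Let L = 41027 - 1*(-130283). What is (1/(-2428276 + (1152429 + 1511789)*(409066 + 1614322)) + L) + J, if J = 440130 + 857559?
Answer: 7918997989346149693/5390744302308 ≈ 1.4690e+6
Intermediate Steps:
J = 1297689
L = 171310 (L = 41027 + 130283 = 171310)
(1/(-2428276 + (1152429 + 1511789)*(409066 + 1614322)) + L) + J = (1/(-2428276 + (1152429 + 1511789)*(409066 + 1614322)) + 171310) + 1297689 = (1/(-2428276 + 2664218*2023388) + 171310) + 1297689 = (1/(-2428276 + 5390746730584) + 171310) + 1297689 = (1/5390744302308 + 171310) + 1297689 = 923488406428383481/5390744302308 + 1297689 = 7918997989346149693/5390744302308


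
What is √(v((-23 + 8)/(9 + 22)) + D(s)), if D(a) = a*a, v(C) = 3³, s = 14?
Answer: √223 ≈ 14.933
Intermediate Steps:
v(C) = 27
D(a) = a²
√(v((-23 + 8)/(9 + 22)) + D(s)) = √(27 + 14²) = √(27 + 196) = √223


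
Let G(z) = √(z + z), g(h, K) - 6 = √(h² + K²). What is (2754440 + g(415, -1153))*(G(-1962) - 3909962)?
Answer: -2*(1954981 - 3*I*√109)*(2754446 + √1501634) ≈ -1.0775e+13 + 1.7262e+8*I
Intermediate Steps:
g(h, K) = 6 + √(K² + h²) (g(h, K) = 6 + √(h² + K²) = 6 + √(K² + h²))
G(z) = √2*√z (G(z) = √(2*z) = √2*√z)
(2754440 + g(415, -1153))*(G(-1962) - 3909962) = (2754440 + (6 + √((-1153)² + 415²)))*(√2*√(-1962) - 3909962) = (2754440 + (6 + √(1329409 + 172225)))*(√2*(3*I*√218) - 3909962) = (2754440 + (6 + √1501634))*(6*I*√109 - 3909962) = (2754446 + √1501634)*(-3909962 + 6*I*√109) = (-3909962 + 6*I*√109)*(2754446 + √1501634)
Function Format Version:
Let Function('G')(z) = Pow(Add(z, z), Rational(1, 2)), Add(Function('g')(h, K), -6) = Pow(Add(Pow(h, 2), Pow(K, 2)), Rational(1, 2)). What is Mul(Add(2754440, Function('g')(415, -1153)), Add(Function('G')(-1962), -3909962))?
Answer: Mul(-2, Add(1954981, Mul(-3, I, Pow(109, Rational(1, 2)))), Add(2754446, Pow(1501634, Rational(1, 2)))) ≈ Add(-1.0775e+13, Mul(1.7262e+8, I))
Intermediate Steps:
Function('g')(h, K) = Add(6, Pow(Add(Pow(K, 2), Pow(h, 2)), Rational(1, 2))) (Function('g')(h, K) = Add(6, Pow(Add(Pow(h, 2), Pow(K, 2)), Rational(1, 2))) = Add(6, Pow(Add(Pow(K, 2), Pow(h, 2)), Rational(1, 2))))
Function('G')(z) = Mul(Pow(2, Rational(1, 2)), Pow(z, Rational(1, 2))) (Function('G')(z) = Pow(Mul(2, z), Rational(1, 2)) = Mul(Pow(2, Rational(1, 2)), Pow(z, Rational(1, 2))))
Mul(Add(2754440, Function('g')(415, -1153)), Add(Function('G')(-1962), -3909962)) = Mul(Add(2754440, Add(6, Pow(Add(Pow(-1153, 2), Pow(415, 2)), Rational(1, 2)))), Add(Mul(Pow(2, Rational(1, 2)), Pow(-1962, Rational(1, 2))), -3909962)) = Mul(Add(2754440, Add(6, Pow(Add(1329409, 172225), Rational(1, 2)))), Add(Mul(Pow(2, Rational(1, 2)), Mul(3, I, Pow(218, Rational(1, 2)))), -3909962)) = Mul(Add(2754440, Add(6, Pow(1501634, Rational(1, 2)))), Add(Mul(6, I, Pow(109, Rational(1, 2))), -3909962)) = Mul(Add(2754446, Pow(1501634, Rational(1, 2))), Add(-3909962, Mul(6, I, Pow(109, Rational(1, 2))))) = Mul(Add(-3909962, Mul(6, I, Pow(109, Rational(1, 2)))), Add(2754446, Pow(1501634, Rational(1, 2))))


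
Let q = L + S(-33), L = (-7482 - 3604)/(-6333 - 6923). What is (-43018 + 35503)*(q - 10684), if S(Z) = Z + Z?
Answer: 535409609355/6628 ≈ 8.0780e+7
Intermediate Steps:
L = 5543/6628 (L = -11086/(-13256) = -11086*(-1/13256) = 5543/6628 ≈ 0.83630)
S(Z) = 2*Z
q = -431905/6628 (q = 5543/6628 + 2*(-33) = 5543/6628 - 66 = -431905/6628 ≈ -65.164)
(-43018 + 35503)*(q - 10684) = (-43018 + 35503)*(-431905/6628 - 10684) = -7515*(-71245457/6628) = 535409609355/6628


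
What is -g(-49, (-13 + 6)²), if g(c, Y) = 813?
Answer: -813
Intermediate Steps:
-g(-49, (-13 + 6)²) = -1*813 = -813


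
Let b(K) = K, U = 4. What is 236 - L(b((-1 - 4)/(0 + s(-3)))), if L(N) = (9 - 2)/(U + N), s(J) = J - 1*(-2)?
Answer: 2117/9 ≈ 235.22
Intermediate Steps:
s(J) = 2 + J (s(J) = J + 2 = 2 + J)
L(N) = 7/(4 + N) (L(N) = (9 - 2)/(4 + N) = 7/(4 + N))
236 - L(b((-1 - 4)/(0 + s(-3)))) = 236 - 7/(4 + (-1 - 4)/(0 + (2 - 3))) = 236 - 7/(4 - 5/(0 - 1)) = 236 - 7/(4 - 5/(-1)) = 236 - 7/(4 - 5*(-1)) = 236 - 7/(4 + 5) = 236 - 7/9 = 2117/9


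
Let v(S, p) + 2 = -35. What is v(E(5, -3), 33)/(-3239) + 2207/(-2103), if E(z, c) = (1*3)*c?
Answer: -7070662/6811617 ≈ -1.0380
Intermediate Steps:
E(z, c) = 3*c
v(S, p) = -37 (v(S, p) = -2 - 35 = -37)
v(E(5, -3), 33)/(-3239) + 2207/(-2103) = -37/(-3239) + 2207/(-2103) = -37*(-1/3239) + 2207*(-1/2103) = 37/3239 - 2207/2103 = -7070662/6811617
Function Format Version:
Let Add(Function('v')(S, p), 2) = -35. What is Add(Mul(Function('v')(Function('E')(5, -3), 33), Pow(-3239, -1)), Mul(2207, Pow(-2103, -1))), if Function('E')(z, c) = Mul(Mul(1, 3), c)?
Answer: Rational(-7070662, 6811617) ≈ -1.0380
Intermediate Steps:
Function('E')(z, c) = Mul(3, c)
Function('v')(S, p) = -37 (Function('v')(S, p) = Add(-2, -35) = -37)
Add(Mul(Function('v')(Function('E')(5, -3), 33), Pow(-3239, -1)), Mul(2207, Pow(-2103, -1))) = Add(Mul(-37, Pow(-3239, -1)), Mul(2207, Pow(-2103, -1))) = Add(Mul(-37, Rational(-1, 3239)), Mul(2207, Rational(-1, 2103))) = Add(Rational(37, 3239), Rational(-2207, 2103)) = Rational(-7070662, 6811617)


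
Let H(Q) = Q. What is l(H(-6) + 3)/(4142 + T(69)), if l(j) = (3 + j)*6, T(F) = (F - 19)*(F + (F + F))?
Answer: 0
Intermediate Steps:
T(F) = 3*F*(-19 + F) (T(F) = (-19 + F)*(F + 2*F) = (-19 + F)*(3*F) = 3*F*(-19 + F))
l(j) = 18 + 6*j
l(H(-6) + 3)/(4142 + T(69)) = (18 + 6*(-6 + 3))/(4142 + 3*69*(-19 + 69)) = (18 + 6*(-3))/(4142 + 3*69*50) = (18 - 18)/(4142 + 10350) = 0/14492 = 0*(1/14492) = 0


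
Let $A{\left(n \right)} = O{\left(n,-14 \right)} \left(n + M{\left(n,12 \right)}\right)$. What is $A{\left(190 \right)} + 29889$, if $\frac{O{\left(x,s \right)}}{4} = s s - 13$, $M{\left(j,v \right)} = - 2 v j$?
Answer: $-3168951$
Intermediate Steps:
$M{\left(j,v \right)} = - 2 j v$
$O{\left(x,s \right)} = -52 + 4 s^{2}$ ($O{\left(x,s \right)} = 4 \left(s s - 13\right) = 4 \left(s^{2} - 13\right) = 4 \left(-13 + s^{2}\right) = -52 + 4 s^{2}$)
$A{\left(n \right)} = - 16836 n$ ($A{\left(n \right)} = \left(-52 + 4 \left(-14\right)^{2}\right) \left(n - 2 n 12\right) = \left(-52 + 4 \cdot 196\right) \left(n - 24 n\right) = \left(-52 + 784\right) \left(- 23 n\right) = 732 \left(- 23 n\right) = - 16836 n$)
$A{\left(190 \right)} + 29889 = \left(-16836\right) 190 + 29889 = -3198840 + 29889 = -3168951$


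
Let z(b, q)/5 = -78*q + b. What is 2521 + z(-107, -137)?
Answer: 55416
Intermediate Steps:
z(b, q) = -390*q + 5*b (z(b, q) = 5*(-78*q + b) = 5*(b - 78*q) = -390*q + 5*b)
2521 + z(-107, -137) = 2521 + (-390*(-137) + 5*(-107)) = 2521 + (53430 - 535) = 2521 + 52895 = 55416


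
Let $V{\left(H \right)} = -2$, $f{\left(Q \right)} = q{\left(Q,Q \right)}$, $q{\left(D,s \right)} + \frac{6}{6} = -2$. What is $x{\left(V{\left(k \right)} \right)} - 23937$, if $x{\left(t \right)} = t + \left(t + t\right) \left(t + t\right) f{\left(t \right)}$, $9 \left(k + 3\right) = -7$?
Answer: $-23987$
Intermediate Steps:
$q{\left(D,s \right)} = -3$ ($q{\left(D,s \right)} = -1 - 2 = -3$)
$f{\left(Q \right)} = -3$
$k = - \frac{34}{9}$ ($k = -3 + \frac{1}{9} \left(-7\right) = -3 - \frac{7}{9} = - \frac{34}{9} \approx -3.7778$)
$x{\left(t \right)} = t - 12 t^{2}$ ($x{\left(t \right)} = t + \left(t + t\right) \left(t + t\right) \left(-3\right) = t + 2 t 2 t \left(-3\right) = t + 4 t^{2} \left(-3\right) = t - 12 t^{2}$)
$x{\left(V{\left(k \right)} \right)} - 23937 = - 2 \left(1 - -24\right) - 23937 = - 2 \left(1 + 24\right) - 23937 = \left(-2\right) 25 - 23937 = -50 - 23937 = -23987$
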